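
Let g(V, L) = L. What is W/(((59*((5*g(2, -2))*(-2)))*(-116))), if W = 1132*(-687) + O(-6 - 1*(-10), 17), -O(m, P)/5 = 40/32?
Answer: 3110761/547520 ≈ 5.6815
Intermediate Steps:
O(m, P) = -25/4 (O(m, P) = -200/32 = -5*5/4 = -25/4)
W = -3110761/4 (W = 1132*(-687) - 25/4 = -777684 - 25/4 = -3110761/4 ≈ -7.7769e+5)
W/(((59*((5*g(2, -2))*(-2)))*(-116))) = -3110761/(4*((59*((5*(-2))*(-2)))*(-116))) = -3110761/(4*((59*(-10*(-2)))*(-116))) = -3110761/(4*((59*20)*(-116))) = -3110761/(4*(1180*(-116))) = -3110761/4/(-136880) = -3110761/4*(-1/136880) = 3110761/547520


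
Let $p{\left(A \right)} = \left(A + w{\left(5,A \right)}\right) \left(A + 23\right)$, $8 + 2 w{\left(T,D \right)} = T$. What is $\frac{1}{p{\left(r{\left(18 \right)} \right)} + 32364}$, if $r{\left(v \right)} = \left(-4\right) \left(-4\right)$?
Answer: $\frac{2}{65859} \approx 3.0368 \cdot 10^{-5}$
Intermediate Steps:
$w{\left(T,D \right)} = -4 + \frac{T}{2}$
$r{\left(v \right)} = 16$
$p{\left(A \right)} = \left(23 + A\right) \left(- \frac{3}{2} + A\right)$ ($p{\left(A \right)} = \left(A + \left(-4 + \frac{1}{2} \cdot 5\right)\right) \left(A + 23\right) = \left(A + \left(-4 + \frac{5}{2}\right)\right) \left(23 + A\right) = \left(A - \frac{3}{2}\right) \left(23 + A\right) = \left(- \frac{3}{2} + A\right) \left(23 + A\right) = \left(23 + A\right) \left(- \frac{3}{2} + A\right)$)
$\frac{1}{p{\left(r{\left(18 \right)} \right)} + 32364} = \frac{1}{\left(- \frac{69}{2} + 16^{2} + \frac{43}{2} \cdot 16\right) + 32364} = \frac{1}{\left(- \frac{69}{2} + 256 + 344\right) + 32364} = \frac{1}{\frac{1131}{2} + 32364} = \frac{1}{\frac{65859}{2}} = \frac{2}{65859}$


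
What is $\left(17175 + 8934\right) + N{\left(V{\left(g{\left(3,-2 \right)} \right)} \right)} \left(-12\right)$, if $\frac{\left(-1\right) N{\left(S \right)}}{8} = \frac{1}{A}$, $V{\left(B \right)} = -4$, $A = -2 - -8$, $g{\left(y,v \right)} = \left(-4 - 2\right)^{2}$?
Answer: $26125$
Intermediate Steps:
$g{\left(y,v \right)} = 36$ ($g{\left(y,v \right)} = \left(-6\right)^{2} = 36$)
$A = 6$ ($A = -2 + 8 = 6$)
$N{\left(S \right)} = - \frac{4}{3}$ ($N{\left(S \right)} = - \frac{8}{6} = \left(-8\right) \frac{1}{6} = - \frac{4}{3}$)
$\left(17175 + 8934\right) + N{\left(V{\left(g{\left(3,-2 \right)} \right)} \right)} \left(-12\right) = \left(17175 + 8934\right) - -16 = 26109 + 16 = 26125$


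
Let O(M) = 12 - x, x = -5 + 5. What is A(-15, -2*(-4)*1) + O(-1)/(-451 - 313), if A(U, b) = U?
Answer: -2868/191 ≈ -15.016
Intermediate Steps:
x = 0
O(M) = 12 (O(M) = 12 - 1*0 = 12 + 0 = 12)
A(-15, -2*(-4)*1) + O(-1)/(-451 - 313) = -15 + 12/(-451 - 313) = -15 + 12/(-764) = -15 + 12*(-1/764) = -15 - 3/191 = -2868/191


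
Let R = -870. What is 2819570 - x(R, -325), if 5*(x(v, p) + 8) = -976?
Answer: 14098866/5 ≈ 2.8198e+6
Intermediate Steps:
x(v, p) = -1016/5 (x(v, p) = -8 + (⅕)*(-976) = -8 - 976/5 = -1016/5)
2819570 - x(R, -325) = 2819570 - 1*(-1016/5) = 2819570 + 1016/5 = 14098866/5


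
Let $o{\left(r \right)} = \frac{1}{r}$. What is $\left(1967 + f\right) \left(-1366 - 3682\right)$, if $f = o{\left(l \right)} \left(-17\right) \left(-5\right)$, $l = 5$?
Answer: $-10015232$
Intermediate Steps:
$f = 17$ ($f = \frac{1}{5} \left(-17\right) \left(-5\right) = \left(- \frac{17}{5}\right) \left(-5\right) = 17$)
$\left(1967 + f\right) \left(-1366 - 3682\right) = \left(1967 + 17\right) \left(-1366 - 3682\right) = 1984 \left(-5048\right) = -10015232$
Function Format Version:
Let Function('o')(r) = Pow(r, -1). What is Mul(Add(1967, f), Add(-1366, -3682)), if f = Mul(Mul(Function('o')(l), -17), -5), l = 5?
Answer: -10015232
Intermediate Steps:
f = 17 (f = Mul(Mul(Pow(5, -1), -17), -5) = Mul(Mul(Rational(1, 5), -17), -5) = Mul(Rational(-17, 5), -5) = 17)
Mul(Add(1967, f), Add(-1366, -3682)) = Mul(Add(1967, 17), Add(-1366, -3682)) = Mul(1984, -5048) = -10015232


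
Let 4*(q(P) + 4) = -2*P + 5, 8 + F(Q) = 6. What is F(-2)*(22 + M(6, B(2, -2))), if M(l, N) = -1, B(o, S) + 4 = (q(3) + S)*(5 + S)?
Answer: -42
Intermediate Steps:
F(Q) = -2 (F(Q) = -8 + 6 = -2)
q(P) = -11/4 - P/2 (q(P) = -4 + (-2*P + 5)/4 = -4 + (5 - 2*P)/4 = -4 + (5/4 - P/2) = -11/4 - P/2)
B(o, S) = -4 + (5 + S)*(-17/4 + S) (B(o, S) = -4 + ((-11/4 - ½*3) + S)*(5 + S) = -4 + ((-11/4 - 3/2) + S)*(5 + S) = -4 + (-17/4 + S)*(5 + S) = -4 + (5 + S)*(-17/4 + S))
F(-2)*(22 + M(6, B(2, -2))) = -2*(22 - 1) = -2*21 = -42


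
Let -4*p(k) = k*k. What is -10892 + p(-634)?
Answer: -111381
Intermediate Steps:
p(k) = -k**2/4 (p(k) = -k*k/4 = -k**2/4)
-10892 + p(-634) = -10892 - 1/4*(-634)**2 = -10892 - 1/4*401956 = -10892 - 100489 = -111381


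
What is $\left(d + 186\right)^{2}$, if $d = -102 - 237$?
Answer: $23409$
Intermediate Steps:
$d = -339$
$\left(d + 186\right)^{2} = \left(-339 + 186\right)^{2} = \left(-153\right)^{2} = 23409$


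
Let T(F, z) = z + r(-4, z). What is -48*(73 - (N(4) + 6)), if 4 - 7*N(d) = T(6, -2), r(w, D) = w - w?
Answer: -22224/7 ≈ -3174.9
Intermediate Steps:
r(w, D) = 0
T(F, z) = z (T(F, z) = z + 0 = z)
N(d) = 6/7 (N(d) = 4/7 - 1/7*(-2) = 4/7 + 2/7 = 6/7)
-48*(73 - (N(4) + 6)) = -48*(73 - (6/7 + 6)) = -48*(73 - 1*48/7) = -48*(73 - 48/7) = -48*463/7 = -22224/7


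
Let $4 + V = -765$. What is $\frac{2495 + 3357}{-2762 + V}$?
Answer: $- \frac{532}{321} \approx -1.6573$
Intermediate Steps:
$V = -769$ ($V = -4 - 765 = -769$)
$\frac{2495 + 3357}{-2762 + V} = \frac{2495 + 3357}{-2762 - 769} = \frac{5852}{-3531} = 5852 \left(- \frac{1}{3531}\right) = - \frac{532}{321}$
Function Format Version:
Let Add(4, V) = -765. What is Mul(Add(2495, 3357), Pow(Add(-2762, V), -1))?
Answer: Rational(-532, 321) ≈ -1.6573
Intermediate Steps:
V = -769 (V = Add(-4, -765) = -769)
Mul(Add(2495, 3357), Pow(Add(-2762, V), -1)) = Mul(Add(2495, 3357), Pow(Add(-2762, -769), -1)) = Mul(5852, Pow(-3531, -1)) = Mul(5852, Rational(-1, 3531)) = Rational(-532, 321)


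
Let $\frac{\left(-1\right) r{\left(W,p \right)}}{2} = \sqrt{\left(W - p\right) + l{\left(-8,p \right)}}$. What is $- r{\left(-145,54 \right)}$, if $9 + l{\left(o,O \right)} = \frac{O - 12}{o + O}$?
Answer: $\frac{2 i \sqrt{109549}}{23} \approx 28.781 i$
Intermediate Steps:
$l{\left(o,O \right)} = -9 + \frac{-12 + O}{O + o}$ ($l{\left(o,O \right)} = -9 + \frac{O - 12}{o + O} = -9 + \frac{-12 + O}{O + o}$)
$r{\left(W,p \right)} = - 2 \sqrt{W - p + \frac{60 - 8 p}{-8 + p}}$ ($r{\left(W,p \right)} = - 2 \sqrt{\left(W - p\right) + \frac{-12 - -72 - 8 p}{p - 8}} = - 2 \sqrt{\left(W - p\right) + \frac{-12 + 72 - 8 p}{-8 + p}} = - 2 \sqrt{\left(W - p\right) + \frac{60 - 8 p}{-8 + p}} = - 2 \sqrt{W - p + \frac{60 - 8 p}{-8 + p}}$)
$- r{\left(-145,54 \right)} = - \left(-2\right) \sqrt{\frac{60 - 432 + \left(-8 + 54\right) \left(-145 - 54\right)}{-8 + 54}} = - \left(-2\right) \sqrt{\frac{60 - 432 + 46 \left(-145 - 54\right)}{46}} = - \left(-2\right) \sqrt{\frac{60 - 432 + 46 \left(-199\right)}{46}} = - \left(-2\right) \sqrt{\frac{60 - 432 - 9154}{46}} = - \left(-2\right) \sqrt{\frac{1}{46} \left(-9526\right)} = - \left(-2\right) \sqrt{- \frac{4763}{23}} = - \left(-2\right) \frac{i \sqrt{109549}}{23} = - \frac{\left(-2\right) i \sqrt{109549}}{23} = \frac{2 i \sqrt{109549}}{23}$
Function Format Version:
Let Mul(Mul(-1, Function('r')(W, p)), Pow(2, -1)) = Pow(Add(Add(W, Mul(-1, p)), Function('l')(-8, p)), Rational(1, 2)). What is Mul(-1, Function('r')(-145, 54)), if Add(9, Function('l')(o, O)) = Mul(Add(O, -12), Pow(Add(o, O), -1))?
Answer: Mul(Rational(2, 23), I, Pow(109549, Rational(1, 2))) ≈ Mul(28.781, I)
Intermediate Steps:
Function('l')(o, O) = Add(-9, Mul(Pow(Add(O, o), -1), Add(-12, O))) (Function('l')(o, O) = Add(-9, Mul(Add(O, -12), Pow(Add(o, O), -1))) = Add(-9, Mul(Add(-12, O), Pow(Add(O, o), -1))) = Add(-9, Mul(Pow(Add(O, o), -1), Add(-12, O))))
Function('r')(W, p) = Mul(-2, Pow(Add(W, Mul(-1, p), Mul(Pow(Add(-8, p), -1), Add(60, Mul(-8, p)))), Rational(1, 2))) (Function('r')(W, p) = Mul(-2, Pow(Add(Add(W, Mul(-1, p)), Mul(Pow(Add(p, -8), -1), Add(-12, Mul(-9, -8), Mul(-8, p)))), Rational(1, 2))) = Mul(-2, Pow(Add(Add(W, Mul(-1, p)), Mul(Pow(Add(-8, p), -1), Add(-12, 72, Mul(-8, p)))), Rational(1, 2))) = Mul(-2, Pow(Add(Add(W, Mul(-1, p)), Mul(Pow(Add(-8, p), -1), Add(60, Mul(-8, p)))), Rational(1, 2))) = Mul(-2, Pow(Add(W, Mul(-1, p), Mul(Pow(Add(-8, p), -1), Add(60, Mul(-8, p)))), Rational(1, 2))))
Mul(-1, Function('r')(-145, 54)) = Mul(-1, Mul(-2, Pow(Mul(Pow(Add(-8, 54), -1), Add(60, Mul(-8, 54), Mul(Add(-8, 54), Add(-145, Mul(-1, 54))))), Rational(1, 2)))) = Mul(-1, Mul(-2, Pow(Mul(Pow(46, -1), Add(60, -432, Mul(46, Add(-145, -54)))), Rational(1, 2)))) = Mul(-1, Mul(-2, Pow(Mul(Rational(1, 46), Add(60, -432, Mul(46, -199))), Rational(1, 2)))) = Mul(-1, Mul(-2, Pow(Mul(Rational(1, 46), Add(60, -432, -9154)), Rational(1, 2)))) = Mul(-1, Mul(-2, Pow(Mul(Rational(1, 46), -9526), Rational(1, 2)))) = Mul(-1, Mul(-2, Pow(Rational(-4763, 23), Rational(1, 2)))) = Mul(-1, Mul(-2, Mul(Rational(1, 23), I, Pow(109549, Rational(1, 2))))) = Mul(-1, Mul(Rational(-2, 23), I, Pow(109549, Rational(1, 2)))) = Mul(Rational(2, 23), I, Pow(109549, Rational(1, 2)))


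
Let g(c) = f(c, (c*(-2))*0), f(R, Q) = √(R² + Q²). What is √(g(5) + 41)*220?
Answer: 220*√46 ≈ 1492.1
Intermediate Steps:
f(R, Q) = √(Q² + R²)
g(c) = √(c²) (g(c) = √(((c*(-2))*0)² + c²) = √((-2*c*0)² + c²) = √(0² + c²) = √(0 + c²) = √(c²))
√(g(5) + 41)*220 = √(√(5²) + 41)*220 = √(√25 + 41)*220 = √(5 + 41)*220 = √46*220 = 220*√46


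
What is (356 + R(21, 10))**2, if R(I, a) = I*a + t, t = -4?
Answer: 315844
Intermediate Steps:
R(I, a) = -4 + I*a (R(I, a) = I*a - 4 = -4 + I*a)
(356 + R(21, 10))**2 = (356 + (-4 + 21*10))**2 = (356 + (-4 + 210))**2 = (356 + 206)**2 = 562**2 = 315844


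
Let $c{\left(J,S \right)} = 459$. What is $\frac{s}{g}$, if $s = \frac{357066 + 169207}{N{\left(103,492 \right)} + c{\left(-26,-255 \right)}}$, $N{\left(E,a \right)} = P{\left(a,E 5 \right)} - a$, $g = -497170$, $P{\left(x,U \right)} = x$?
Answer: $- \frac{526273}{228201030} \approx -0.0023062$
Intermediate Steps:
$N{\left(E,a \right)} = 0$ ($N{\left(E,a \right)} = a - a = 0$)
$s = \frac{526273}{459}$ ($s = \frac{357066 + 169207}{0 + 459} = \frac{526273}{459} \approx 1146.6$)
$\frac{s}{g} = \frac{526273}{459 \left(-497170\right)} = \frac{526273}{459} \left(- \frac{1}{497170}\right) = - \frac{526273}{228201030}$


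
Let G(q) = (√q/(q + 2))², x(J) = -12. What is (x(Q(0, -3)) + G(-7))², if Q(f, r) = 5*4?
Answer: 94249/625 ≈ 150.80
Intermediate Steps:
Q(f, r) = 20
G(q) = q/(2 + q)² (G(q) = (√q/(2 + q))² = q/(2 + q)²)
(x(Q(0, -3)) + G(-7))² = (-12 - 7/(2 - 7)²)² = (-12 - 7/(-5)²)² = (-12 - 7*1/25)² = (-12 - 7/25)² = (-307/25)² = 94249/625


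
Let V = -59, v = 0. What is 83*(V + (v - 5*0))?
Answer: -4897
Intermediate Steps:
83*(V + (v - 5*0)) = 83*(-59 + (0 - 5*0)) = 83*(-59 + (0 + 0)) = 83*(-59 + 0) = 83*(-59) = -4897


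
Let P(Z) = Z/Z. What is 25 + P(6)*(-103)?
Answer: -78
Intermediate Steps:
P(Z) = 1
25 + P(6)*(-103) = 25 + 1*(-103) = 25 - 103 = -78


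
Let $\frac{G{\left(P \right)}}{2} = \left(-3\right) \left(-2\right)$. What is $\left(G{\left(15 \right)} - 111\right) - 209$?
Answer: $-308$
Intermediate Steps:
$G{\left(P \right)} = 12$ ($G{\left(P \right)} = 2 \left(\left(-3\right) \left(-2\right)\right) = 2 \cdot 6 = 12$)
$\left(G{\left(15 \right)} - 111\right) - 209 = \left(12 - 111\right) - 209 = -99 - 209 = -308$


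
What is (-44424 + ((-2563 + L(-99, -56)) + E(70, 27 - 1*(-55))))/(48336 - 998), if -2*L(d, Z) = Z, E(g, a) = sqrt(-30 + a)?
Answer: -46959/47338 + sqrt(13)/23669 ≈ -0.99184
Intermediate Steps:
L(d, Z) = -Z/2
(-44424 + ((-2563 + L(-99, -56)) + E(70, 27 - 1*(-55))))/(48336 - 998) = (-44424 + ((-2563 - 1/2*(-56)) + sqrt(-30 + (27 - 1*(-55)))))/(48336 - 998) = (-44424 + ((-2563 + 28) + sqrt(-30 + (27 + 55))))/47338 = (-44424 + (-2535 + sqrt(-30 + 82)))*(1/47338) = (-44424 + (-2535 + sqrt(52)))*(1/47338) = (-44424 + (-2535 + 2*sqrt(13)))*(1/47338) = (-46959 + 2*sqrt(13))*(1/47338) = -46959/47338 + sqrt(13)/23669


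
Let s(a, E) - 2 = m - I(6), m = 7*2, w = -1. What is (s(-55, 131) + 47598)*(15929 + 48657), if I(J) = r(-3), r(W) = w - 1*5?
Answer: 3075585320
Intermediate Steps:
r(W) = -6 (r(W) = -1 - 1*5 = -1 - 5 = -6)
m = 14
I(J) = -6
s(a, E) = 22 (s(a, E) = 2 + (14 - 1*(-6)) = 2 + (14 + 6) = 2 + 20 = 22)
(s(-55, 131) + 47598)*(15929 + 48657) = (22 + 47598)*(15929 + 48657) = 47620*64586 = 3075585320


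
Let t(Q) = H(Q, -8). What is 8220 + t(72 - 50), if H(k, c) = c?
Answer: 8212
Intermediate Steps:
t(Q) = -8
8220 + t(72 - 50) = 8220 - 8 = 8212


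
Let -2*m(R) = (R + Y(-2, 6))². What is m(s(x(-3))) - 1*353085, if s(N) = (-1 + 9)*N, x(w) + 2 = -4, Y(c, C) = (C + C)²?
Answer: -357693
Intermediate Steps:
Y(c, C) = 4*C² (Y(c, C) = (2*C)² = 4*C²)
x(w) = -6 (x(w) = -2 - 4 = -6)
s(N) = 8*N
m(R) = -(144 + R)²/2 (m(R) = -(R + 4*6²)²/2 = -(R + 4*36)²/2 = -(R + 144)²/2 = -(144 + R)²/2)
m(s(x(-3))) - 1*353085 = -(144 + 8*(-6))²/2 - 1*353085 = -(144 - 48)²/2 - 353085 = -½*96² - 353085 = -½*9216 - 353085 = -4608 - 353085 = -357693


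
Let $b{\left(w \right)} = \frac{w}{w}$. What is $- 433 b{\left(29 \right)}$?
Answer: $-433$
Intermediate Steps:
$b{\left(w \right)} = 1$
$- 433 b{\left(29 \right)} = \left(-433\right) 1 = -433$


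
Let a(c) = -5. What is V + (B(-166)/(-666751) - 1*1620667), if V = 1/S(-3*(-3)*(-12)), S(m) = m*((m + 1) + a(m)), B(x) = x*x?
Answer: -13070712256574657/8065020096 ≈ -1.6207e+6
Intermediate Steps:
B(x) = x²
S(m) = m*(-4 + m) (S(m) = m*((m + 1) - 5) = m*((1 + m) - 5) = m*(-4 + m))
V = 1/12096 (V = 1/((-3*(-3)*(-12))*(-4 - 3*(-3)*(-12))) = 1/((9*(-12))*(-4 + 9*(-12))) = 1/(-108*(-4 - 108)) = 1/(-108*(-112)) = 1/12096 ≈ 8.2672e-5)
V + (B(-166)/(-666751) - 1*1620667) = 1/12096 + ((-166)²/(-666751) - 1*1620667) = 1/12096 + (27556*(-1/666751) - 1620667) = 1/12096 + (-27556/666751 - 1620667) = 1/12096 - 1080581370473/666751 = -13070712256574657/8065020096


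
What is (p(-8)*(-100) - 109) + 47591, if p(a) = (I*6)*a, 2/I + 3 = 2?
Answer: 37882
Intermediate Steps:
I = -2 (I = 2/(-3 + 2) = 2/(-1) = 2*(-1) = -2)
p(a) = -12*a (p(a) = (-2*6)*a = -12*a)
(p(-8)*(-100) - 109) + 47591 = (-12*(-8)*(-100) - 109) + 47591 = (96*(-100) - 109) + 47591 = (-9600 - 109) + 47591 = -9709 + 47591 = 37882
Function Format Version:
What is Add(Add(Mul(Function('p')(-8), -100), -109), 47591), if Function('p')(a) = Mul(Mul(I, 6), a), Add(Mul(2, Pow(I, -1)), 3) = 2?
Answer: 37882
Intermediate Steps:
I = -2 (I = Mul(2, Pow(Add(-3, 2), -1)) = Mul(2, Pow(-1, -1)) = Mul(2, -1) = -2)
Function('p')(a) = Mul(-12, a) (Function('p')(a) = Mul(Mul(-2, 6), a) = Mul(-12, a))
Add(Add(Mul(Function('p')(-8), -100), -109), 47591) = Add(Add(Mul(Mul(-12, -8), -100), -109), 47591) = Add(Add(Mul(96, -100), -109), 47591) = Add(Add(-9600, -109), 47591) = Add(-9709, 47591) = 37882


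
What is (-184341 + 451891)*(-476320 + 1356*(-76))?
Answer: -155012048800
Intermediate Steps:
(-184341 + 451891)*(-476320 + 1356*(-76)) = 267550*(-476320 - 103056) = 267550*(-579376) = -155012048800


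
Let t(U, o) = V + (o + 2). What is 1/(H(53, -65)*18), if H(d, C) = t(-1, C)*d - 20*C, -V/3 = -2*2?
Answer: -1/25254 ≈ -3.9598e-5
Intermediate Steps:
V = 12 (V = -(-6)*2 = -3*(-4) = 12)
t(U, o) = 14 + o (t(U, o) = 12 + (o + 2) = 12 + (2 + o) = 14 + o)
H(d, C) = -20*C + d*(14 + C) (H(d, C) = (14 + C)*d - 20*C = d*(14 + C) - 20*C = -20*C + d*(14 + C))
1/(H(53, -65)*18) = 1/((-20*(-65) + 53*(14 - 65))*18) = 1/((1300 + 53*(-51))*18) = 1/((1300 - 2703)*18) = 1/(-1403*18) = 1/(-25254) = -1/25254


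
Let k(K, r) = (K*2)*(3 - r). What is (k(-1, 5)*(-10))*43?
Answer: -1720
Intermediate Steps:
k(K, r) = 2*K*(3 - r) (k(K, r) = (2*K)*(3 - r) = 2*K*(3 - r))
(k(-1, 5)*(-10))*43 = ((2*(-1)*(3 - 1*5))*(-10))*43 = ((2*(-1)*(3 - 5))*(-10))*43 = ((2*(-1)*(-2))*(-10))*43 = (4*(-10))*43 = -40*43 = -1720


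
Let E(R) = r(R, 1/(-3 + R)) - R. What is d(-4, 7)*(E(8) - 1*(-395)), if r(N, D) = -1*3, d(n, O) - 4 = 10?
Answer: 5376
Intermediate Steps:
d(n, O) = 14 (d(n, O) = 4 + 10 = 14)
r(N, D) = -3
E(R) = -3 - R
d(-4, 7)*(E(8) - 1*(-395)) = 14*((-3 - 1*8) - 1*(-395)) = 14*((-3 - 8) + 395) = 14*(-11 + 395) = 14*384 = 5376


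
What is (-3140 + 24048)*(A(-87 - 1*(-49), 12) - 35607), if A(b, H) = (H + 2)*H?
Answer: -740958612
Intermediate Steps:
A(b, H) = H*(2 + H) (A(b, H) = (2 + H)*H = H*(2 + H))
(-3140 + 24048)*(A(-87 - 1*(-49), 12) - 35607) = (-3140 + 24048)*(12*(2 + 12) - 35607) = 20908*(12*14 - 35607) = 20908*(168 - 35607) = 20908*(-35439) = -740958612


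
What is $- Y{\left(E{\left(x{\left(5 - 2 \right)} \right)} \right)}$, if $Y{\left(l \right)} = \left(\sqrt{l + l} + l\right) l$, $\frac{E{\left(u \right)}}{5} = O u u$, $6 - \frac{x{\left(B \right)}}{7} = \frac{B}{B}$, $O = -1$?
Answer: $-37515625 + 214375 i \sqrt{10} \approx -3.7516 \cdot 10^{7} + 6.7791 \cdot 10^{5} i$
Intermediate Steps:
$x{\left(B \right)} = 35$ ($x{\left(B \right)} = 42 - 7 \frac{B}{B} = 42 - 7 = 35$)
$E{\left(u \right)} = - 5 u^{2}$ ($E{\left(u \right)} = 5 - u u = 5 \left(- u^{2}\right) = - 5 u^{2}$)
$Y{\left(l \right)} = l \left(l + \sqrt{2} \sqrt{l}\right)$ ($Y{\left(l \right)} = \left(\sqrt{2 l} + l\right) l = \left(\sqrt{2} \sqrt{l} + l\right) l = \left(l + \sqrt{2} \sqrt{l}\right) l = l \left(l + \sqrt{2} \sqrt{l}\right)$)
$- Y{\left(E{\left(x{\left(5 - 2 \right)} \right)} \right)} = - (\left(- 5 \cdot 35^{2}\right)^{2} + \sqrt{2} \left(- 5 \cdot 35^{2}\right)^{\frac{3}{2}}) = - (\left(\left(-5\right) 1225\right)^{2} + \sqrt{2} \left(\left(-5\right) 1225\right)^{\frac{3}{2}}) = - (\left(-6125\right)^{2} + \sqrt{2} \left(-6125\right)^{\frac{3}{2}}) = - (37515625 + \sqrt{2} \left(- 214375 i \sqrt{5}\right)) = - (37515625 - 214375 i \sqrt{10}) = -37515625 + 214375 i \sqrt{10}$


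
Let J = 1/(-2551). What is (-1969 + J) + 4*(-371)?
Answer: -8808604/2551 ≈ -3453.0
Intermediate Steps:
J = -1/2551 ≈ -0.00039200
(-1969 + J) + 4*(-371) = (-1969 - 1/2551) + 4*(-371) = -5022920/2551 - 1484 = -8808604/2551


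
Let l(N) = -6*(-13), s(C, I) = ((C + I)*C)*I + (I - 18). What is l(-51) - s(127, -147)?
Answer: -373137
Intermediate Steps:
s(C, I) = -18 + I + C*I*(C + I) (s(C, I) = (C*(C + I))*I + (-18 + I) = C*I*(C + I) + (-18 + I) = -18 + I + C*I*(C + I))
l(N) = 78
l(-51) - s(127, -147) = 78 - (-18 - 147 + 127*(-147)² - 147*127²) = 78 - (-18 - 147 + 127*21609 - 147*16129) = 78 - (-18 - 147 + 2744343 - 2370963) = 78 - 1*373215 = 78 - 373215 = -373137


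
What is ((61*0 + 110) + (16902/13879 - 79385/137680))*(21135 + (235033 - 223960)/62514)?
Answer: 6207498985594463403/2654567712224 ≈ 2.3384e+6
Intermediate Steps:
((61*0 + 110) + (16902/13879 - 79385/137680))*(21135 + (235033 - 223960)/62514) = ((0 + 110) + (16902*(1/13879) - 79385*1/137680))*(21135 + 11073*(1/62514)) = (110 + (16902/13879 - 15877/27536))*(21135 + 3691/20838) = (110 + 245056589/382172144)*(440414821/20838) = (42283992429/382172144)*(440414821/20838) = 6207498985594463403/2654567712224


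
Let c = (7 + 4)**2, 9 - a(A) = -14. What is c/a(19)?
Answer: 121/23 ≈ 5.2609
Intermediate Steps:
a(A) = 23 (a(A) = 9 - 1*(-14) = 9 + 14 = 23)
c = 121 (c = 11**2 = 121)
c/a(19) = 121/23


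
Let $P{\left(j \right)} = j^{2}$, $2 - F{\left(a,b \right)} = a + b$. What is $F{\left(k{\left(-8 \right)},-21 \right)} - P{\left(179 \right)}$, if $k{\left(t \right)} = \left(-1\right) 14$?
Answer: $-32004$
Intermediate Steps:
$k{\left(t \right)} = -14$
$F{\left(a,b \right)} = 2 - a - b$ ($F{\left(a,b \right)} = 2 - \left(a + b\right) = 2 - a - b$)
$F{\left(k{\left(-8 \right)},-21 \right)} - P{\left(179 \right)} = \left(2 - -14 - -21\right) - 179^{2} = \left(2 + 14 + 21\right) - 32041 = 37 - 32041 = -32004$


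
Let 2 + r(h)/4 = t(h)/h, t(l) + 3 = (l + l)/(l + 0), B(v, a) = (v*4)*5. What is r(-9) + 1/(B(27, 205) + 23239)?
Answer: -1616963/214011 ≈ -7.5555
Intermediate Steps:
B(v, a) = 20*v (B(v, a) = (4*v)*5 = 20*v)
t(l) = -1 (t(l) = -3 + (l + l)/(l + 0) = -3 + (2*l)/l = -3 + 2 = -1)
r(h) = -8 - 4/h (r(h) = -8 + 4*(-1/h) = -8 - 4/h)
r(-9) + 1/(B(27, 205) + 23239) = (-8 - 4/(-9)) + 1/(20*27 + 23239) = (-8 - 4*(-⅑)) + 1/(540 + 23239) = (-8 + 4/9) + 1/23779 = -68/9 + 1/23779 = -1616963/214011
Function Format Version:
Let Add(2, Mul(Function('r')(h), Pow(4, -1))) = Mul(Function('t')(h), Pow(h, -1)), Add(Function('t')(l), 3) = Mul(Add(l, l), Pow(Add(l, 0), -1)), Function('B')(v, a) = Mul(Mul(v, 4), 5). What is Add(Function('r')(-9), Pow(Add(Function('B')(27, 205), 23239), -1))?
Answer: Rational(-1616963, 214011) ≈ -7.5555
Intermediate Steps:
Function('B')(v, a) = Mul(20, v) (Function('B')(v, a) = Mul(Mul(4, v), 5) = Mul(20, v))
Function('t')(l) = -1 (Function('t')(l) = Add(-3, Mul(Add(l, l), Pow(Add(l, 0), -1))) = Add(-3, Mul(Mul(2, l), Pow(l, -1))) = Add(-3, 2) = -1)
Function('r')(h) = Add(-8, Mul(-4, Pow(h, -1))) (Function('r')(h) = Add(-8, Mul(4, Mul(-1, Pow(h, -1)))) = Add(-8, Mul(-4, Pow(h, -1))))
Add(Function('r')(-9), Pow(Add(Function('B')(27, 205), 23239), -1)) = Add(Add(-8, Mul(-4, Pow(-9, -1))), Pow(Add(Mul(20, 27), 23239), -1)) = Add(Add(-8, Mul(-4, Rational(-1, 9))), Pow(Add(540, 23239), -1)) = Add(Add(-8, Rational(4, 9)), Pow(23779, -1)) = Add(Rational(-68, 9), Rational(1, 23779)) = Rational(-1616963, 214011)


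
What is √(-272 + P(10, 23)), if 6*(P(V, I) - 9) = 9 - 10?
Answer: I*√9474/6 ≈ 16.222*I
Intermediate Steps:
P(V, I) = 53/6 (P(V, I) = 9 + (9 - 10)/6 = 9 + (⅙)*(-1) = 9 - ⅙ = 53/6)
√(-272 + P(10, 23)) = √(-272 + 53/6) = √(-1579/6) = I*√9474/6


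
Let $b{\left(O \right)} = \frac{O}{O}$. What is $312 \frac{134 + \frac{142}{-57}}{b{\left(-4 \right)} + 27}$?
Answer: $\frac{194896}{133} \approx 1465.4$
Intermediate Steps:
$b{\left(O \right)} = 1$
$312 \frac{134 + \frac{142}{-57}}{b{\left(-4 \right)} + 27} = 312 \frac{134 + \frac{142}{-57}}{1 + 27} = 312 \frac{134 + 142 \left(- \frac{1}{57}\right)}{28} = 312 \left(134 - \frac{142}{57}\right) \frac{1}{28} = 312 \cdot \frac{7496}{57} \cdot \frac{1}{28} = 312 \cdot \frac{1874}{399} = \frac{194896}{133}$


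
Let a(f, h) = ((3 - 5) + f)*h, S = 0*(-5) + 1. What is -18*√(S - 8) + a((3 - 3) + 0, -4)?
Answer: 8 - 18*I*√7 ≈ 8.0 - 47.624*I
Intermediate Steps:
S = 1 (S = 0 + 1 = 1)
a(f, h) = h*(-2 + f) (a(f, h) = (-2 + f)*h = h*(-2 + f))
-18*√(S - 8) + a((3 - 3) + 0, -4) = -18*√(1 - 8) - 4*(-2 + ((3 - 3) + 0)) = -18*I*√7 - 4*(-2 + (0 + 0)) = -18*I*√7 - 4*(-2 + 0) = -18*I*√7 - 4*(-2) = -18*I*√7 + 8 = 8 - 18*I*√7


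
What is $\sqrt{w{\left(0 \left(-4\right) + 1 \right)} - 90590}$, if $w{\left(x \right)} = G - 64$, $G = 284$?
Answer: $i \sqrt{90370} \approx 300.62 i$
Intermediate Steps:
$w{\left(x \right)} = 220$ ($w{\left(x \right)} = 284 - 64 = 220$)
$\sqrt{w{\left(0 \left(-4\right) + 1 \right)} - 90590} = \sqrt{220 - 90590} = \sqrt{-90370} = i \sqrt{90370}$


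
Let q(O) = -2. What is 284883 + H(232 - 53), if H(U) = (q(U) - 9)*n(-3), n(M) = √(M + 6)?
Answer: 284883 - 11*√3 ≈ 2.8486e+5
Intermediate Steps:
n(M) = √(6 + M)
H(U) = -11*√3 (H(U) = (-2 - 9)*√(6 - 3) = -11*√3)
284883 + H(232 - 53) = 284883 - 11*√3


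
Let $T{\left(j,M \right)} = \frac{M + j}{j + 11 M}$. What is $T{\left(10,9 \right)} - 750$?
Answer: $- \frac{81731}{109} \approx -749.83$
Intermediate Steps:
$T{\left(j,M \right)} = \frac{M + j}{j + 11 M}$
$T{\left(10,9 \right)} - 750 = \frac{9 + 10}{10 + 11 \cdot 9} - 750 = \frac{1}{10 + 99} \cdot 19 - 750 = \frac{1}{109} \cdot 19 - 750 = \frac{19}{109} - 750 = - \frac{81731}{109}$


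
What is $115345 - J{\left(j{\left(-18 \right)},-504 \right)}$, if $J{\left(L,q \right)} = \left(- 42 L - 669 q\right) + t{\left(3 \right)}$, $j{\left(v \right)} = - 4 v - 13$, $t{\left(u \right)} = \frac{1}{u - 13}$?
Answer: $- \frac{2193529}{10} \approx -2.1935 \cdot 10^{5}$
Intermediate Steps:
$t{\left(u \right)} = \frac{1}{-13 + u}$
$j{\left(v \right)} = -13 - 4 v$
$J{\left(L,q \right)} = - \frac{1}{10} - 669 q - 42 L$ ($J{\left(L,q \right)} = \left(- 42 L - 669 q\right) + \frac{1}{-13 + 3} = \left(- 669 q - 42 L\right) + \frac{1}{-10} = \left(- 669 q - 42 L\right) - \frac{1}{10} = - \frac{1}{10} - 669 q - 42 L$)
$115345 - J{\left(j{\left(-18 \right)},-504 \right)} = 115345 - \left(- \frac{1}{10} - -337176 - 42 \left(-13 - -72\right)\right) = 115345 - \left(- \frac{1}{10} + 337176 - 42 \left(-13 + 72\right)\right) = 115345 - \left(- \frac{1}{10} + 337176 - 2478\right) = 115345 - \frac{3346979}{10} = - \frac{2193529}{10}$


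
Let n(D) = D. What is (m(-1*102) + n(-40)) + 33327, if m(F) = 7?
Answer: 33294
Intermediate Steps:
(m(-1*102) + n(-40)) + 33327 = (7 - 40) + 33327 = -33 + 33327 = 33294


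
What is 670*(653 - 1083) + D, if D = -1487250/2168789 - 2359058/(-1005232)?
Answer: -314046795154240019/1090068052024 ≈ -2.8810e+5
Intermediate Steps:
D = 1810633874381/1090068052024 (D = -1487250*1/2168789 - 2359058*(-1/1005232) = -1487250/2168789 + 1179529/502616 = 1810633874381/1090068052024 ≈ 1.6610)
670*(653 - 1083) + D = 670*(653 - 1083) + 1810633874381/1090068052024 = 670*(-430) + 1810633874381/1090068052024 = -288100 + 1810633874381/1090068052024 = -314046795154240019/1090068052024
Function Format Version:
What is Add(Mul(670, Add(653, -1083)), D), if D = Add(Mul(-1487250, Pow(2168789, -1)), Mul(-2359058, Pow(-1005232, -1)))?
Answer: Rational(-314046795154240019, 1090068052024) ≈ -2.8810e+5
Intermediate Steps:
D = Rational(1810633874381, 1090068052024) (D = Add(Mul(-1487250, Rational(1, 2168789)), Mul(-2359058, Rational(-1, 1005232))) = Add(Rational(-1487250, 2168789), Rational(1179529, 502616)) = Rational(1810633874381, 1090068052024) ≈ 1.6610)
Add(Mul(670, Add(653, -1083)), D) = Add(Mul(670, Add(653, -1083)), Rational(1810633874381, 1090068052024)) = Add(Mul(670, -430), Rational(1810633874381, 1090068052024)) = Add(-288100, Rational(1810633874381, 1090068052024)) = Rational(-314046795154240019, 1090068052024)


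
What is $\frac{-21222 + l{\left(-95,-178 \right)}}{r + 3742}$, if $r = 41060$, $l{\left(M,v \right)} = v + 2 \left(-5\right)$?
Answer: $- \frac{10705}{22401} \approx -0.47788$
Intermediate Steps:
$l{\left(M,v \right)} = -10 + v$ ($l{\left(M,v \right)} = v - 10 = -10 + v$)
$\frac{-21222 + l{\left(-95,-178 \right)}}{r + 3742} = \frac{-21222 - 188}{41060 + 3742} = \frac{-21222 - 188}{44802} = \left(-21410\right) \frac{1}{44802} = - \frac{10705}{22401}$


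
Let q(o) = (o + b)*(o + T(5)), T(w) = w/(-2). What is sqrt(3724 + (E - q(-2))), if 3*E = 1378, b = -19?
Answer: sqrt(147198)/6 ≈ 63.944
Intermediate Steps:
T(w) = -w/2 (T(w) = w*(-1/2) = -w/2)
E = 1378/3 (E = (1/3)*1378 = 1378/3 ≈ 459.33)
q(o) = (-19 + o)*(-5/2 + o) (q(o) = (o - 19)*(o - 1/2*5) = (-19 + o)*(o - 5/2) = (-19 + o)*(-5/2 + o))
sqrt(3724 + (E - q(-2))) = sqrt(3724 + (1378/3 - (95/2 + (-2)**2 - 43/2*(-2)))) = sqrt(3724 + (1378/3 - (95/2 + 4 + 43))) = sqrt(3724 + (1378/3 - 1*189/2)) = sqrt(3724 + (1378/3 - 189/2)) = sqrt(3724 + 2189/6) = sqrt(24533/6) = sqrt(147198)/6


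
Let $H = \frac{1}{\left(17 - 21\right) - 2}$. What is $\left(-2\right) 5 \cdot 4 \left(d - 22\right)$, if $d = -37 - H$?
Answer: $\frac{7060}{3} \approx 2353.3$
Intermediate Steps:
$H = - \frac{1}{6}$ ($H = \frac{1}{-4 - 2} = \frac{1}{-6} = - \frac{1}{6} \approx -0.16667$)
$d = - \frac{221}{6}$ ($d = -37 - - \frac{1}{6} = -37 + \frac{1}{6} = - \frac{221}{6} \approx -36.833$)
$\left(-2\right) 5 \cdot 4 \left(d - 22\right) = \left(-2\right) 5 \cdot 4 \left(- \frac{221}{6} - 22\right) = \left(-10\right) 4 \left(- \frac{353}{6}\right) = \left(-40\right) \left(- \frac{353}{6}\right) = \frac{7060}{3}$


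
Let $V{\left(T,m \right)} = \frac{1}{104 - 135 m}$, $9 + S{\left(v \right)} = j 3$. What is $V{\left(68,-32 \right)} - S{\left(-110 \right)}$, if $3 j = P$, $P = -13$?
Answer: $\frac{97329}{4424} \approx 22.0$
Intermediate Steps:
$j = - \frac{13}{3}$ ($j = \frac{1}{3} \left(-13\right) = - \frac{13}{3} \approx -4.3333$)
$S{\left(v \right)} = -22$ ($S{\left(v \right)} = -9 - 13 = -22$)
$V{\left(68,-32 \right)} - S{\left(-110 \right)} = - \frac{1}{-104 + 135 \left(-32\right)} - -22 = - \frac{1}{-104 - 4320} + 22 = - \frac{1}{-4424} + 22 = \left(-1\right) \left(- \frac{1}{4424}\right) + 22 = \frac{1}{4424} + 22 = \frac{97329}{4424}$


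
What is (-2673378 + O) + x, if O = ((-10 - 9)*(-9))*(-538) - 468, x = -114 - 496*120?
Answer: -2825478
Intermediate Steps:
x = -59634 (x = -114 - 59520 = -59634)
O = -92466 (O = -19*(-9)*(-538) - 468 = 171*(-538) - 468 = -91998 - 468 = -92466)
(-2673378 + O) + x = (-2673378 - 92466) - 59634 = -2765844 - 59634 = -2825478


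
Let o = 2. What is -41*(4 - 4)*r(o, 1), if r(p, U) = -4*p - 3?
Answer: 0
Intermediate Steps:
r(p, U) = -3 - 4*p
-41*(4 - 4)*r(o, 1) = -41*(4 - 4)*(-3 - 4*2) = -0*(-3 - 8) = -0*(-11) = -41*0 = 0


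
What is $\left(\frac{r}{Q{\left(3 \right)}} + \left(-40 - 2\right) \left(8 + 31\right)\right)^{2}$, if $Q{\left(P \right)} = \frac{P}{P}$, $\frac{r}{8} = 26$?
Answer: $2044900$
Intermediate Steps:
$r = 208$ ($r = 8 \cdot 26 = 208$)
$Q{\left(P \right)} = 1$
$\left(\frac{r}{Q{\left(3 \right)}} + \left(-40 - 2\right) \left(8 + 31\right)\right)^{2} = \left(\frac{208}{1} + \left(-40 - 2\right) \left(8 + 31\right)\right)^{2} = \left(208 \cdot 1 - 1638\right)^{2} = \left(208 - 1638\right)^{2} = \left(-1430\right)^{2} = 2044900$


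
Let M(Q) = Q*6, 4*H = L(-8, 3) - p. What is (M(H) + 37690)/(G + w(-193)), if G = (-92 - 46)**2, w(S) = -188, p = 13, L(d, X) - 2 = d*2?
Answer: 75299/37712 ≈ 1.9967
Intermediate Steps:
L(d, X) = 2 + 2*d (L(d, X) = 2 + d*2 = 2 + 2*d)
H = -27/4 (H = ((2 + 2*(-8)) - 1*13)/4 = ((2 - 16) - 13)/4 = (-14 - 13)/4 = (1/4)*(-27) = -27/4 ≈ -6.7500)
G = 19044 (G = (-138)**2 = 19044)
M(Q) = 6*Q
(M(H) + 37690)/(G + w(-193)) = (6*(-27/4) + 37690)/(19044 - 188) = (-81/2 + 37690)/18856 = (75299/2)*(1/18856) = 75299/37712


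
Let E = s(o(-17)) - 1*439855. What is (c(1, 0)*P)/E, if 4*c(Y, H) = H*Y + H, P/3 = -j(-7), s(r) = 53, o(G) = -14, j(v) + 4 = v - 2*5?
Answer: 0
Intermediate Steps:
j(v) = -14 + v (j(v) = -4 + (v - 2*5) = -4 + (v - 10) = -4 + (-10 + v) = -14 + v)
P = 63 (P = 3*(-(-14 - 7)) = 3*(-1*(-21)) = 3*21 = 63)
c(Y, H) = H/4 + H*Y/4 (c(Y, H) = (H*Y + H)/4 = (H + H*Y)/4 = H/4 + H*Y/4)
E = -439802 (E = 53 - 1*439855 = 53 - 439855 = -439802)
(c(1, 0)*P)/E = (((1/4)*0*(1 + 1))*63)/(-439802) = (((1/4)*0*2)*63)*(-1/439802) = (0*63)*(-1/439802) = 0*(-1/439802) = 0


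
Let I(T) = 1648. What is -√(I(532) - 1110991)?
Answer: -I*√1109343 ≈ -1053.3*I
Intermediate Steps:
-√(I(532) - 1110991) = -√(1648 - 1110991) = -√(-1109343) = -I*√1109343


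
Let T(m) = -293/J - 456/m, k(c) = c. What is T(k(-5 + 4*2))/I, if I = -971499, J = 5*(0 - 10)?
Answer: 7307/48574950 ≈ 0.00015043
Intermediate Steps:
J = -50 (J = 5*(-10) = -50)
T(m) = 293/50 - 456/m (T(m) = -293/(-50) - 456/m = -293*(-1/50) - 456/m = 293/50 - 456/m)
T(k(-5 + 4*2))/I = (293/50 - 456/(-5 + 4*2))/(-971499) = (293/50 - 456/(-5 + 8))*(-1/971499) = (293/50 - 456/3)*(-1/971499) = (293/50 - 456*⅓)*(-1/971499) = (293/50 - 152)*(-1/971499) = -7307/50*(-1/971499) = 7307/48574950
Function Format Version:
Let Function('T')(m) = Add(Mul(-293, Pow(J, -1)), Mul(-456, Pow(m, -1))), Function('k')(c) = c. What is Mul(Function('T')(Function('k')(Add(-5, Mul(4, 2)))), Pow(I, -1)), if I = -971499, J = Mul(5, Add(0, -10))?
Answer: Rational(7307, 48574950) ≈ 0.00015043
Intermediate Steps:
J = -50 (J = Mul(5, -10) = -50)
Function('T')(m) = Add(Rational(293, 50), Mul(-456, Pow(m, -1))) (Function('T')(m) = Add(Mul(-293, Pow(-50, -1)), Mul(-456, Pow(m, -1))) = Add(Mul(-293, Rational(-1, 50)), Mul(-456, Pow(m, -1))) = Add(Rational(293, 50), Mul(-456, Pow(m, -1))))
Mul(Function('T')(Function('k')(Add(-5, Mul(4, 2)))), Pow(I, -1)) = Mul(Add(Rational(293, 50), Mul(-456, Pow(Add(-5, Mul(4, 2)), -1))), Pow(-971499, -1)) = Mul(Add(Rational(293, 50), Mul(-456, Pow(Add(-5, 8), -1))), Rational(-1, 971499)) = Mul(Add(Rational(293, 50), Mul(-456, Pow(3, -1))), Rational(-1, 971499)) = Mul(Add(Rational(293, 50), Mul(-456, Rational(1, 3))), Rational(-1, 971499)) = Mul(Add(Rational(293, 50), -152), Rational(-1, 971499)) = Mul(Rational(-7307, 50), Rational(-1, 971499)) = Rational(7307, 48574950)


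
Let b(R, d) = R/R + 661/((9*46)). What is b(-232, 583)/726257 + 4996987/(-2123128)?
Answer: -107317413409159/45597267197496 ≈ -2.3536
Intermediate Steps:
b(R, d) = 1075/414 (b(R, d) = 1 + 661/414 = 1075/414)
b(-232, 583)/726257 + 4996987/(-2123128) = (1075/414)/726257 + 4996987/(-2123128) = (1075/414)*(1/726257) + 4996987*(-1/2123128) = 1075/300670398 - 4996987/2123128 = -107317413409159/45597267197496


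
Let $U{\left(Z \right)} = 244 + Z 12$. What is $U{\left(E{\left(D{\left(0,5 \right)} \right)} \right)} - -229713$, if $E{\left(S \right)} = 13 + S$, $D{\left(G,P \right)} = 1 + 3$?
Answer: $230161$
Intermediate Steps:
$D{\left(G,P \right)} = 4$
$U{\left(Z \right)} = 244 + 12 Z$
$U{\left(E{\left(D{\left(0,5 \right)} \right)} \right)} - -229713 = \left(244 + 12 \left(13 + 4\right)\right) - -229713 = \left(244 + 12 \cdot 17\right) + 229713 = \left(244 + 204\right) + 229713 = 448 + 229713 = 230161$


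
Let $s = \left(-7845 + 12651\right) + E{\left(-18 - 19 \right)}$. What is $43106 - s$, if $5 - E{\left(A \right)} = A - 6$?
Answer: $38252$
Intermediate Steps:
$E{\left(A \right)} = 11 - A$ ($E{\left(A \right)} = 5 - \left(A - 6\right) = 5 - \left(-6 + A\right) = 11 - A$)
$s = 4854$ ($s = \left(-7845 + 12651\right) + \left(11 - \left(-18 - 19\right)\right) = 4806 + \left(11 - \left(-18 - 19\right)\right) = 4806 + \left(11 - -37\right) = 4806 + \left(11 + 37\right) = 4806 + 48 = 4854$)
$43106 - s = 43106 - 4854 = 38252$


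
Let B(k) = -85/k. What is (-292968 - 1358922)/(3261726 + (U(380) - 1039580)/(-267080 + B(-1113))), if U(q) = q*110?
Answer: -16368024902165/32319387817049 ≈ -0.50645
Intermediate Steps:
U(q) = 110*q
(-292968 - 1358922)/(3261726 + (U(380) - 1039580)/(-267080 + B(-1113))) = (-292968 - 1358922)/(3261726 + (110*380 - 1039580)/(-267080 - 85/(-1113))) = -1651890/(3261726 + (41800 - 1039580)/(-267080 - 85*(-1/1113))) = -1651890/(3261726 - 997780/(-267080 + 85/1113)) = -1651890/(3261726 - 997780/(-297259955/1113)) = -1651890/(3261726 - 997780*(-1113/297259955)) = -1651890/(3261726 + 222105828/59451991) = -1651890/193916326902294/59451991 = -1651890*59451991/193916326902294 = -16368024902165/32319387817049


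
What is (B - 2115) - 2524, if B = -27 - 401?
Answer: -5067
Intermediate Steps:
B = -428
(B - 2115) - 2524 = (-428 - 2115) - 2524 = -2543 - 2524 = -5067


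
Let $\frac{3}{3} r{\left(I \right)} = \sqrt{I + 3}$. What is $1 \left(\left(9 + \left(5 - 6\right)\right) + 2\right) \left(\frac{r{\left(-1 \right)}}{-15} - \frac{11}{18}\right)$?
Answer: $- \frac{55}{9} - \frac{2 \sqrt{2}}{3} \approx -7.0539$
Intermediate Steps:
$r{\left(I \right)} = \sqrt{3 + I}$ ($r{\left(I \right)} = \sqrt{I + 3} = \sqrt{3 + I}$)
$1 \left(\left(9 + \left(5 - 6\right)\right) + 2\right) \left(\frac{r{\left(-1 \right)}}{-15} - \frac{11}{18}\right) = 1 \left(\left(9 + \left(5 - 6\right)\right) + 2\right) \left(\frac{\sqrt{3 - 1}}{-15} - \frac{11}{18}\right) = 1 \left(\left(9 + \left(5 - 6\right)\right) + 2\right) \left(\sqrt{2} \left(- \frac{1}{15}\right) - \frac{11}{18}\right) = 1 \left(\left(9 - 1\right) + 2\right) \left(- \frac{\sqrt{2}}{15} - \frac{11}{18}\right) = 1 \left(8 + 2\right) \left(- \frac{11}{18} - \frac{\sqrt{2}}{15}\right) = 1 \cdot 10 \left(- \frac{11}{18} - \frac{\sqrt{2}}{15}\right) = 10 \left(- \frac{11}{18} - \frac{\sqrt{2}}{15}\right) = - \frac{55}{9} - \frac{2 \sqrt{2}}{3}$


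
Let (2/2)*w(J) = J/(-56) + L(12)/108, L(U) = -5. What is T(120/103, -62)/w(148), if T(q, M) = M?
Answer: 46872/2033 ≈ 23.056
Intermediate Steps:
w(J) = -5/108 - J/56 (w(J) = J/(-56) - 5/108 = J*(-1/56) - 5*1/108 = -J/56 - 5/108 = -5/108 - J/56)
T(120/103, -62)/w(148) = -62/(-5/108 - 1/56*148) = -62/(-5/108 - 37/14) = -62/(-2033/756) = -62*(-756/2033) = 46872/2033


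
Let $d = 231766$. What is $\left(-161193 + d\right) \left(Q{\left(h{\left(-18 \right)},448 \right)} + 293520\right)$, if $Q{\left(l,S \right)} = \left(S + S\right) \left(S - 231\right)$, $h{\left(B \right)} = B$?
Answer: $34436236496$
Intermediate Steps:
$Q{\left(l,S \right)} = 2 S \left(-231 + S\right)$
$\left(-161193 + d\right) \left(Q{\left(h{\left(-18 \right)},448 \right)} + 293520\right) = \left(-161193 + 231766\right) \left(2 \cdot 448 \left(-231 + 448\right) + 293520\right) = 70573 \left(2 \cdot 448 \cdot 217 + 293520\right) = 70573 \left(194432 + 293520\right) = 70573 \cdot 487952 = 34436236496$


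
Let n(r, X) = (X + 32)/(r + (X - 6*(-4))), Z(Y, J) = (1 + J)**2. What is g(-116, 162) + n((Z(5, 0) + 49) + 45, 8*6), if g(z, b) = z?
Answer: -19292/167 ≈ -115.52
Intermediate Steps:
n(r, X) = (32 + X)/(24 + X + r) (n(r, X) = (32 + X)/(r + (X + 24)) = (32 + X)/(r + (24 + X)) = (32 + X)/(24 + X + r))
g(-116, 162) + n((Z(5, 0) + 49) + 45, 8*6) = -116 + (32 + 8*6)/(24 + 8*6 + (((1 + 0)**2 + 49) + 45)) = -116 + (32 + 48)/(24 + 48 + ((1**2 + 49) + 45)) = -116 + 80/(24 + 48 + ((1 + 49) + 45)) = -116 + 80/(24 + 48 + (50 + 45)) = -116 + 80/(24 + 48 + 95) = -116 + 80/167 = -19292/167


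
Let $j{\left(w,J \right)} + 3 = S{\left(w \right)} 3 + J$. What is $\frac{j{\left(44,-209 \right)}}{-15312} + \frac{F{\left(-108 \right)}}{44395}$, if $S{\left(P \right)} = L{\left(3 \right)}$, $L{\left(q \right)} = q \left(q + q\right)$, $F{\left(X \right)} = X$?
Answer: $\frac{2680357}{339888120} \approx 0.007886$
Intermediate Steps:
$L{\left(q \right)} = 2 q^{2}$ ($L{\left(q \right)} = q 2 q = 2 q^{2}$)
$S{\left(P \right)} = 18$ ($S{\left(P \right)} = 2 \cdot 3^{2} = 2 \cdot 9 = 18$)
$j{\left(w,J \right)} = 51 + J$ ($j{\left(w,J \right)} = -3 + \left(18 \cdot 3 + J\right) = -3 + \left(54 + J\right) = 51 + J$)
$\frac{j{\left(44,-209 \right)}}{-15312} + \frac{F{\left(-108 \right)}}{44395} = \frac{51 - 209}{-15312} - \frac{108}{44395} = \left(-158\right) \left(- \frac{1}{15312}\right) - \frac{108}{44395} = \frac{79}{7656} - \frac{108}{44395} = \frac{2680357}{339888120}$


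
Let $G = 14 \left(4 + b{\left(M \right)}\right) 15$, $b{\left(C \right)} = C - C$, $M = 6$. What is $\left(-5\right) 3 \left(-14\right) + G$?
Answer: $1050$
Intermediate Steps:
$b{\left(C \right)} = 0$
$G = 840$ ($G = 14 \left(4 + 0\right) 15 = 14 \cdot 4 \cdot 15 = 56 \cdot 15 = 840$)
$\left(-5\right) 3 \left(-14\right) + G = \left(-5\right) 3 \left(-14\right) + 840 = \left(-15\right) \left(-14\right) + 840 = 210 + 840 = 1050$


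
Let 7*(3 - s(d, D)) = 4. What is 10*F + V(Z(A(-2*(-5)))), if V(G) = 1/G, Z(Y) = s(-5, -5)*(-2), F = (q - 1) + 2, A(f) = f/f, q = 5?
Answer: 2033/34 ≈ 59.794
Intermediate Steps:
s(d, D) = 17/7 (s(d, D) = 3 - 1/7*4 = 3 - 4/7 = 17/7)
A(f) = 1
F = 6 (F = (5 - 1) + 2 = 4 + 2 = 6)
Z(Y) = -34/7 (Z(Y) = (17/7)*(-2) = -34/7)
10*F + V(Z(A(-2*(-5)))) = 10*6 + 1/(-34/7) = 60 - 7/34 = 2033/34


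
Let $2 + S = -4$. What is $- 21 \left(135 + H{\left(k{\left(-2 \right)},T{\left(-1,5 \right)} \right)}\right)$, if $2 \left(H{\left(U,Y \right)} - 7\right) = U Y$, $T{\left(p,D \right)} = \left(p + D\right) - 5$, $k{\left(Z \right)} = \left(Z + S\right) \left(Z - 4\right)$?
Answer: $-2478$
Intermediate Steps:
$S = -6$ ($S = -2 - 4 = -6$)
$k{\left(Z \right)} = \left(-6 + Z\right) \left(-4 + Z\right)$ ($k{\left(Z \right)} = \left(Z - 6\right) \left(Z - 4\right) = \left(-6 + Z\right) \left(-4 + Z\right)$)
$T{\left(p,D \right)} = -5 + D + p$ ($T{\left(p,D \right)} = \left(D + p\right) - 5 = -5 + D + p$)
$H{\left(U,Y \right)} = 7 + \frac{U Y}{2}$
$- 21 \left(135 + H{\left(k{\left(-2 \right)},T{\left(-1,5 \right)} \right)}\right) = - 21 \left(135 + \left(7 + \frac{\left(24 + \left(-2\right)^{2} - -20\right) \left(-5 + 5 - 1\right)}{2}\right)\right) = - 21 \left(135 + \left(7 + \frac{1}{2} \left(24 + 4 + 20\right) \left(-1\right)\right)\right) = - 21 \left(135 + \left(7 + \frac{1}{2} \cdot 48 \left(-1\right)\right)\right) = - 21 \left(135 + \left(7 - 24\right)\right) = - 21 \left(135 - 17\right) = \left(-21\right) 118 = -2478$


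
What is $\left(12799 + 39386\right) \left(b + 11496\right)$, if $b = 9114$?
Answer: $1075532850$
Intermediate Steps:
$\left(12799 + 39386\right) \left(b + 11496\right) = \left(12799 + 39386\right) \left(9114 + 11496\right) = 52185 \cdot 20610 = 1075532850$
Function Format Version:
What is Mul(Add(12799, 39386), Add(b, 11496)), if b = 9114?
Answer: 1075532850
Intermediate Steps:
Mul(Add(12799, 39386), Add(b, 11496)) = Mul(Add(12799, 39386), Add(9114, 11496)) = Mul(52185, 20610) = 1075532850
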